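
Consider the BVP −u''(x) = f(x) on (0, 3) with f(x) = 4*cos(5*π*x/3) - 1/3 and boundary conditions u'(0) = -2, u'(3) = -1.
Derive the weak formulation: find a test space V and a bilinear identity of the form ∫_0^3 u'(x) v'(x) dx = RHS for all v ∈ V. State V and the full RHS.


V = H^1(0, 3) (v unrestricted at boundary; u is determined up to an additive constant); weak form: ∫_0^3 u'v' dx = ∫_0^3 (4*cos(5*π*x/3) - 1/3) v dx − v(3) + 2·v(0) for all v ∈ V.

Multiply both sides by a test function v and integrate from 0 to 3:
  ∫_0^3 −u''(x) v(x) dx = ∫_0^3 f(x) v(x) dx.
Integrate the LHS by parts once:
  ∫_0^3 −u'' v dx = −[u'(x) v(x)]_0^3 + ∫_0^3 u'(x) v'(x) dx.
Thus ∫_0^3 u'(x) v'(x) dx = ∫_0^3 f(x) v(x) dx + [u'(x) v(x)]_0^3.
Choose V so that boundary terms are either known or forced to vanish.
u has inhomogeneous Neumann u'(0) = -2, u'(3) = -1. [u' v]_0^3 = (-1)·v(3) − (-2)·v(0) = − v(3) + 2·v(0). Take V = H^1(0, 3); boundary term becomes part of RHS.
Weak formulation: find u (satisfying any essential BC) such that ∫_0^3 u'(x) v'(x) dx = ∫_0^3 f v dx − v(3) + 2·v(0) for all v ∈ V (Neumann data are natural BCs: they enter the RHS as boundary terms).
Substituting f(x) = 4*cos(5*π*x/3) - 1/3, the right-hand side is ∫_0^3 (4*cos(5*π*x/3) - 1/3) v dx − v(3) + 2·v(0).
Compatibility check (pure Neumann): taking v ≡ 1 ∈ V gives 0 = ∫_0^3 f dx + (-1) − (-2), i.e. ∫_0^3 f dx must equal u'(0) − u'(3) = -1. Indeed ∫_0^3 (4*cos(5*π*x/3) - 1/3) dx = -1, so the data are compatible. The solution is then unique only up to an additive constant (fix it e.g. by requiring ∫_0^3 u dx = 0).


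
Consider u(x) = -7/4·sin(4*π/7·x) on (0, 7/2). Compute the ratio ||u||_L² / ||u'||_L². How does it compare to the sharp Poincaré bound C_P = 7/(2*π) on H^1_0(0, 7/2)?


||u||_L² / ||u'||_L² = 7/(4*π) < C_P = 7/(2*π).

u(x) = -7/4·sin(4*π/7·x), so u'(x) = -π*cos(4*π*x/7).
Writing u(x) = A·sin(kπx/L) with A = -7/4 and k = 2, use ∫_0^L sin²(kπx/L) dx = L/2 and ∫_0^L cos²(kπx/L) dx = L/2.
u² = 49/16·sin²(4*π/7·x) and (u')² = π^2·cos²(4*π/7·x), and each of sin², cos² integrates to L/2 = 7/4 over (0, 7/2).
∫_0^7/2 u² dx = 343/64, so ||u||_L² = 7*sqrt(7)/8.
∫_0^7/2 (u')² dx = 7*π^2/4, so ||u'||_L² = sqrt(7)*π/2.
Ratio ||u||_L² / ||u'||_L² = 7/(4*π).
Sharp Poincaré constant on H^1_0(0, 7/2) is C_P = L/π = 7/(2*π), achieved by sin(2*π/7·x).
This is the k = 2 harmonic; the ratio L/(kπ) is strictly less than C_P = L/π, consistent with the sharp inequality ||u||_L² ≤ C_P ||u'||_L².


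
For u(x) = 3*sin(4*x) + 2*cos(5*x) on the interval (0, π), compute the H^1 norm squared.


||u||_{H^1(0,π)}^2 = -832/3 + 257*π/2

u'(x) = -10*sin(5*x) + 12*cos(4*x).
Expand u² and (u')² and integrate term by term on (0, π), using: for integers n ≥ 1, ∫_0^π sin²(nx) dx = ∫_0^π cos²(nx) dx = π/2; for n ≠ n', ∫_0^π sin(nx)sin(n'x) dx = ∫_0^π cos(nx)cos(n'x) dx = 0; and by product-to-sum, ∫_0^π sin(nx)cos(n'x) dx = ½∫_0^π [sin((n+n')x) + sin((n−n')x)] dx, which is 0 when n+n' is even and 2n/(n²−n'²) when n+n' is odd (it need not vanish on (0, π)).
  u² squared terms: (2)²·∫cos(5x)² dx = 4·π/2 = 2*π;  (3)²·∫sin(4x)² dx = 9·π/2 = 9*π/2.
  u² cross terms: 2·(2)·(3)·∫cos(5x)·sin(4x) dx = 12·(-8/9) = -32/3.
  So ∫_0^π u² dx = 2*π + 9*π/2 − 32/3 = -32/3 + 13*π/2.
  (u')² squared terms: (-10)²·∫sin(5x)² dx = 100·π/2 = 50*π;  (12)²·∫cos(4x)² dx = 144·π/2 = 72*π.
  (u')² cross terms: 2·(-10)·(12)·∫sin(5x)·cos(4x) dx = -240·(10/9) = -800/3.
  So ∫_0^π (u')² dx = 50*π + 72*π − 800/3 = -800/3 + 122*π.
||u||_{H^1}^2 = (-32/3 + 13*π/2) + (-800/3 + 122*π) = -832/3 + 257*π/2.


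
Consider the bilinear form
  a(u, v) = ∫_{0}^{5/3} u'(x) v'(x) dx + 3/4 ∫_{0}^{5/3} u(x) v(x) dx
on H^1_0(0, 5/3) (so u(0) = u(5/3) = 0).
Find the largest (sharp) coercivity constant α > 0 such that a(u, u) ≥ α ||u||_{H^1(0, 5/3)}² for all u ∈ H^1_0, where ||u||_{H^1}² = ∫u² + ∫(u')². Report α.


α = 3*(25 + 12*π^2)/(4*(25 + 9*π^2))

Coercivity of a(·,·) on H^1_0(0, 5/3) means a(u, u) ≥ α ||u||_{H^1}² for every u ∈ H^1_0.
The interval has length L = 5/3, and Poincaré/coercivity depend only on L. Here a(u, u) = ∫(u')² + (3/4)·∫u².
Here 0 < c = 3/4 < 1. The condition a(u,u) ≥ α||u||_{H^1}² reads (1−α)∫(u')² ≥ (α−c)∫u². Any admissible α is ≤ 1 (rapidly oscillating u have ∫u²/∫(u')² → 0), and α = 1 would force 0 ≥ (1−c)∫u², impossible since c < 1; so 1−α > 0. By the sharp Poincaré inequality on H^1_0 of an interval of length L, ∫(u')² ≥ (π/L)²∫u² with equality for the first sine mode sin(π(x−x₀)/L) (x₀ the left endpoint), so the inequality holds for all u iff (1−α)(π/L)² ≥ α − c, i.e. α ≤ ((π/L)² + c)/((π/L)² + 1) = (1 + c(L/π)²)/(1 + (L/π)²). With (π/L)² = 9*π^2/25 and c = 3/4, the largest admissible constant is α = ((π/L)² + c)/((π/L)² + 1).
Simplifying, α = 3*(25 + 12*π^2)/(4*(25 + 9*π^2)).


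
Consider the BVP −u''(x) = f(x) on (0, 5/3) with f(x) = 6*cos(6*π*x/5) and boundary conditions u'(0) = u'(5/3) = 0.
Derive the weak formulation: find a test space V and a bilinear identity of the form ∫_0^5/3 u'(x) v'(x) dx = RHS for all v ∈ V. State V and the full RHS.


V = H^1(0, 5/3) (no boundary constraint on v; u is determined up to an additive constant); weak form: ∫_0^5/3 u'v' dx = ∫_0^5/3 (6*cos(6*π*x/5)) v dx for all v ∈ V.

Multiply both sides by a test function v and integrate from 0 to 5/3:
  ∫_0^5/3 −u''(x) v(x) dx = ∫_0^5/3 f(x) v(x) dx.
Integrate the LHS by parts once:
  ∫_0^5/3 −u'' v dx = −[u'(x) v(x)]_0^5/3 + ∫_0^5/3 u'(x) v'(x) dx.
Thus ∫_0^5/3 u'(x) v'(x) dx = ∫_0^5/3 f(x) v(x) dx + [u'(x) v(x)]_0^5/3.
Choose V so that boundary terms are either known or forced to vanish.
u has homogeneous Neumann: u'(0) = u'(5/3) = 0. So [u' v]_0^5/3 = 0·v(5/3) − 0·v(0) = 0 for any v; take V = H^1(0, 5/3).
Weak formulation: find u (satisfying any essential BC) such that ∫_0^5/3 u'(x) v'(x) dx = ∫_0^5/3 f v dx for all v ∈ V (homogeneous Neumann, so boundary terms vanish).
Substituting f(x) = 6*cos(6*π*x/5), the right-hand side is ∫_0^5/3 (6*cos(6*π*x/5)) v dx.
Compatibility check (pure Neumann): taking v ≡ 1 ∈ V gives 0 = ∫_0^5/3 f dx + (0) − (0), i.e. ∫_0^5/3 f dx must equal u'(0) − u'(5/3) = 0. Indeed ∫_0^5/3 (6*cos(6*π*x/5)) dx = 0, so the data are compatible. The solution is then unique only up to an additive constant (fix it e.g. by requiring ∫_0^5/3 u dx = 0).


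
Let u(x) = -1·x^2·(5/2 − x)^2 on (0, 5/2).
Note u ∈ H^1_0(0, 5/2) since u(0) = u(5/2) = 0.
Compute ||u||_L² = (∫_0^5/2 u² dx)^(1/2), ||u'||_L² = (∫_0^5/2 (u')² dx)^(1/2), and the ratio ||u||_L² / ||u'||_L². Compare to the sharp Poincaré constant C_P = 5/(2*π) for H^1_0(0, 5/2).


||u||_L² / ||u'||_L² = 5*sqrt(3)/12 < C_P = 5/(2*π).

u(x) = -1·x^2·(5/2 − x)^2, so u'(x) = x*(-8*x^2 + 30*x - 25)/2.
u(x) = -1·x^2·(5/2 − x)^2 vanishes at x = 0 and x = 5/2, so u ∈ H^1_0(0, 5/2). Differentiate via the product rule and integrate the resulting polynomials term by term.
  ∫_0^5/2 u² dx = ∫_0^5/2 (x^8 - 10*x^7 + 75*x^6/2 - 125*x^5/2 + 625*x^4/16) dx. Term by term:
    ∫_0^5/2 x^8 dx = 1953125/4608;  ∫_0^5/2 -10*x^7 dx = -1953125/1024;  ∫_0^5/2 75*x^6/2 dx = 5859375/1792;
    ∫_0^5/2 -125*x^5/2 dx = -1953125/768;  ∫_0^5/2 625*x^4/16 dx = 390625/512.
  Sum: 1953125/4608 − 1953125/1024 + 5859375/1792 − 1953125/768 + 390625/512 = 390625/64512.
  ∫_0^5/2 (u')² dx = ∫_0^5/2 (16*x^6 - 120*x^5 + 325*x^4 - 375*x^3 + 625*x^2/4) dx. Term by term:
    ∫_0^5/2 16*x^6 dx = 78125/56;  ∫_0^5/2 -120*x^5 dx = -78125/16;  ∫_0^5/2 325*x^4 dx = 203125/32;
    ∫_0^5/2 -375*x^3 dx = -234375/64;  ∫_0^5/2 625*x^2/4 dx = 78125/96.
  Sum: 78125/56 − 78125/16 + 203125/32 − 234375/64 + 78125/96 = 15625/1344.
∫_0^5/2 u² dx = 390625/64512, so ||u||_L² = 625*sqrt(7)/672.
∫_0^5/2 (u')² dx = 15625/1344, so ||u'||_L² = 125*sqrt(21)/168.
Ratio ||u||_L² / ||u'||_L² = 5*sqrt(3)/12.
Sharp Poincaré constant on H^1_0(0, 5/2) is C_P = L/π = 5/(2*π), achieved by sin(2*π/5·x).
A polynomial bump cannot attain the sharp Poincaré constant (only the first sine eigenfunction does), so the ratio is strictly less than C_P, consistent with ||u||_L² ≤ C_P ||u'||_L².


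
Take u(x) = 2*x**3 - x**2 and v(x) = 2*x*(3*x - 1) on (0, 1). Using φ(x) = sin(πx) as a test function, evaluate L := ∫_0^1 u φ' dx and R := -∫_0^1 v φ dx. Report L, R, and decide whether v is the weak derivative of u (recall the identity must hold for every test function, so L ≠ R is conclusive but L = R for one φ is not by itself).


LHS = -4/π + 24/π^3, RHS = -4/π + 24/π^3. Yes, v = u' weakly.

u(x) = 2*x**3 - x**2, classical derivative u'(x) = 6*x**2 - 2*x.
φ(x) = sin(πx), so φ'(x) = π*cos(π*x).
Note φ(0) = φ(1) = 0, so the boundary term u·φ vanishes.
LHS = ∫_0^1 u(x) φ'(x) dx = ∫_0^1 (2*π*x^3*cos(π*x) - π*x^2*cos(π*x)) dx. Term by term:
  ∫_0^1 -π*x^2*cos(π*x) dx = 2/π;  ∫_0^1 2*π*x^3*cos(π*x) dx = -6/π + 24/π^3.
Sum: 2/π + -6/π + 24/π^3 = -4/π + 24/π^3.
So LHS = -4/π + 24/π^3.
∫_0^1 v(x) φ(x) dx = ∫_0^1 (6*x^2*sin(π*x) - 2*x*sin(π*x)) dx. Term by term:
  ∫_0^1 -2*x*sin(π*x) dx = -2/π;  ∫_0^1 6*x^2*sin(π*x) dx = -24/π^3 + 6/π.
Sum: -2/π + -24/π^3 + 6/π = -24/π^3 + 4/π.
So RHS = -∫_0^1 v(x) φ(x) dx = -4/π + 24/π^3.
LHS = RHS, so the identity holds for this test φ.
Moreover u is smooth here and v(x) = u'(x) = 6*x**2 - 2*x pointwise, so the identity holds for every test function. Hence v is the weak derivative of u.


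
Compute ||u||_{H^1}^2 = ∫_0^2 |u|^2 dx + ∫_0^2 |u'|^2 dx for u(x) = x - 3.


||u||_{H^1}^2 = 32/3

The H^1 norm (squared) on an interval (0, L) is
  ||u||_{H^1}^2 = ∫_0^L u(x)^2 dx + ∫_0^L u'(x)^2 dx.
Compute u'(x) = 1.
Then u(x)^2 = x**2 - 6*x + 9 and u'(x)^2 = 1.
Integrate each monomial from 0 to 2 using ∫_0^2 c·x^n dx = c·2^(n+1)/(n+1):
  ∫_0^2 u(x)^2 dx = ∫_0^2 (x^2 - 6*x + 9) dx. Term by term:
    ∫_0^2 x^2 dx = 8/3;  ∫_0^2 -6*x dx = -12;  ∫_0^2 9 dx = 18.
  Sum: 8/3 − 12 + 18 = 26/3.
  ∫_0^2 u'(x)^2 dx = ∫_0^2 (1) dx. Term by term:
    ∫_0^2 1 dx = 2.
Adding: ||u||_{H^1}^2 = 26/3 + 2 = 32/3.


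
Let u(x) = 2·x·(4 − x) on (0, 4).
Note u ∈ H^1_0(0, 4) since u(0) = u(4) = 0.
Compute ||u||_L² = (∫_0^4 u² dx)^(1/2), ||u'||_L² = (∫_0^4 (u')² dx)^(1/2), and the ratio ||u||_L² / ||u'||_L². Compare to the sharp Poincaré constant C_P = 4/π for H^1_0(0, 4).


||u||_L² / ||u'||_L² = 2*sqrt(10)/5 < C_P = 4/π.

u(x) = 2·x·(4 − x), so u'(x) = 8 - 4*x.
u(x) = 2·x·(4 − x) vanishes at x = 0 and x = 4, so u ∈ H^1_0(0, 4). Differentiate via the product rule and integrate the resulting polynomials term by term.
  ∫_0^4 u² dx = ∫_0^4 (4*x^4 - 32*x^3 + 64*x^2) dx. Term by term:
    ∫_0^4 4*x^4 dx = 4096/5;  ∫_0^4 -32*x^3 dx = -2048;  ∫_0^4 64*x^2 dx = 4096/3.
  Sum: 4096/5 − 2048 + 4096/3 = 2048/15.
  ∫_0^4 (u')² dx = ∫_0^4 (16*x^2 - 64*x + 64) dx. Term by term:
    ∫_0^4 16*x^2 dx = 1024/3;  ∫_0^4 -64*x dx = -512;  ∫_0^4 64 dx = 256.
  Sum: 1024/3 − 512 + 256 = 256/3.
∫_0^4 u² dx = 2048/15, so ||u||_L² = 32*sqrt(30)/15.
∫_0^4 (u')² dx = 256/3, so ||u'||_L² = 16*sqrt(3)/3.
Ratio ||u||_L² / ||u'||_L² = 2*sqrt(10)/5.
Sharp Poincaré constant on H^1_0(0, 4) is C_P = L/π = 4/π, achieved by sin(π/4·x).
A polynomial bump cannot attain the sharp Poincaré constant (only the first sine eigenfunction does), so the ratio is strictly less than C_P, consistent with ||u||_L² ≤ C_P ||u'||_L².


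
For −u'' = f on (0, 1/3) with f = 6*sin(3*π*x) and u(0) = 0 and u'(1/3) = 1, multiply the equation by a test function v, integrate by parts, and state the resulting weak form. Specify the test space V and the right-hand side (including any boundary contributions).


V = {v ∈ H^1(0, 1/3) : v(0) = 0} (test functions vanish at x = 0 where u is specified); weak form: ∫_0^1/3 u'v' dx = ∫_0^1/3 (6*sin(3*π*x)) v dx + v(1/3) for all v ∈ V.

Multiply both sides by a test function v and integrate from 0 to 1/3:
  ∫_0^1/3 −u''(x) v(x) dx = ∫_0^1/3 f(x) v(x) dx.
Integrate the LHS by parts once:
  ∫_0^1/3 −u'' v dx = −[u'(x) v(x)]_0^1/3 + ∫_0^1/3 u'(x) v'(x) dx.
Thus ∫_0^1/3 u'(x) v'(x) dx = ∫_0^1/3 f(x) v(x) dx + [u'(x) v(x)]_0^1/3.
Choose V so that boundary terms are either known or forced to vanish.
Mixed BC: u(0) = 0 (Dirichlet) and u'(1/3) = 1 (Neumann). Define V = {v ∈ H^1(0, 1/3) : v(0) = 0}. Then [u' v]_0^1/3 = u'(1/3)·v(1/3) − u'(0)·0 = v(1/3).
Weak formulation: find u (satisfying any essential BC) such that ∫_0^1/3 u'(x) v'(x) dx = ∫_0^1/3 f v dx + v(1/3) for all v ∈ V (Dirichlet at 0 absorbed into V; Neumann datum at x = 1/3 contributes the boundary term).
Substituting f(x) = 6*sin(3*π*x), the right-hand side is ∫_0^1/3 (6*sin(3*π*x)) v dx + v(1/3).


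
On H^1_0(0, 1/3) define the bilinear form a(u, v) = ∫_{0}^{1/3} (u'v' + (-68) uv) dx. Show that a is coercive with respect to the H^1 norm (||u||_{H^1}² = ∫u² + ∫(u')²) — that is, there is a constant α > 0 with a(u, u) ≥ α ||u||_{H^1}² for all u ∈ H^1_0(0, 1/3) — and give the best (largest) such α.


α = (-68 + 9*π^2)/(1 + 9*π^2)

Coercivity of a(·,·) on H^1_0(0, 1/3) means a(u, u) ≥ α ||u||_{H^1}² for every u ∈ H^1_0.
The interval has length L = 1/3, and Poincaré/coercivity depend only on L. Here a(u, u) = ∫(u')² + (-68)·∫u².
Here c = -68 < 0 with |c| < (π/L)² = 9*π^2, so coercivity still holds. The condition a(u,u) ≥ α||u||_{H^1}² reads (1−α)∫(u')² ≥ (α−c)∫u². Any admissible α is ≤ 1 (rapidly oscillating u have ∫u²/∫(u')² → 0), and α = 1 would force 0 ≥ (1−c)∫u², impossible since c < 1; so 1−α > 0. By the sharp Poincaré inequality on H^1_0 of an interval of length L, ∫(u')² ≥ (π/L)²∫u² with equality for the first sine mode sin(π(x−x₀)/L) (x₀ the left endpoint), so the inequality holds for all u iff (1−α)(π/L)² ≥ α − c, i.e. α ≤ ((π/L)² + c)/((π/L)² + 1) = (1 + c(L/π)²)/(1 + (L/π)²). (Direct route, valid since c ≤ 0: Poincaré gives c∫u² ≥ c(L/π)²∫(u')², so a(u,u) ≥ (1 + c(L/π)²)∫(u')², while ||u||_{H^1}² ≤ (1 + (L/π)²)∫(u')²; dividing yields the same α.) With (π/L)² = 9*π^2 and c = -68, the largest admissible constant is α = ((π/L)² + c)/((π/L)² + 1).
Simplifying, α = (-68 + 9*π^2)/(1 + 9*π^2).


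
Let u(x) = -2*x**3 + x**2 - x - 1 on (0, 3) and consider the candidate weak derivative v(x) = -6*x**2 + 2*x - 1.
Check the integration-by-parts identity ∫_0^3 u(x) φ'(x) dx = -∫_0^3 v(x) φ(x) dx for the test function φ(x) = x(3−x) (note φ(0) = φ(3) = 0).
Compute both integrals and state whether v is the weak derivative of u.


LHS = 639/10, RHS = 639/10. Yes, v = u' weakly.

u(x) = -2*x**3 + x**2 - x - 1, classical derivative u'(x) = -6*x**2 + 2*x - 1.
φ(x) = x(3−x), so φ'(x) = 3 - 2*x.
Note φ(0) = φ(3) = 0, so the boundary term u·φ vanishes.
LHS = ∫_0^3 u(x) φ'(x) dx = ∫_0^3 (4*x^4 - 8*x^3 + 5*x^2 - x - 3) dx. Term by term:
  ∫_0^3 4*x^4 dx = 972/5;  ∫_0^3 -8*x^3 dx = -162;  ∫_0^3 5*x^2 dx = 45;
  ∫_0^3 -x dx = -9/2;  ∫_0^3 -3 dx = -9.
Sum: 972/5 − 162 + 45 − 9/2 − 9 = 639/10.
So LHS = 639/10.
∫_0^3 v(x) φ(x) dx = ∫_0^3 (6*x^4 - 20*x^3 + 7*x^2 - 3*x) dx. Term by term:
  ∫_0^3 6*x^4 dx = 1458/5;  ∫_0^3 -20*x^3 dx = -405;  ∫_0^3 7*x^2 dx = 63;
  ∫_0^3 -3*x dx = -27/2.
Sum: 1458/5 − 405 + 63 − 27/2 = -639/10.
So RHS = -∫_0^3 v(x) φ(x) dx = 639/10.
LHS = RHS, so the identity holds for this test φ.
Moreover u is smooth here and v(x) = u'(x) = -6*x**2 + 2*x - 1 pointwise, so the identity holds for every test function. Hence v is the weak derivative of u.


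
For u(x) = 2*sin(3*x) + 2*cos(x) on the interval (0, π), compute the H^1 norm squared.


||u||_{H^1(0,π)}^2 = 24*π

u'(x) = -2*sin(x) + 6*cos(3*x).
Expand u² and (u')² and integrate term by term on (0, π), using: for integers n ≥ 1, ∫_0^π sin²(nx) dx = ∫_0^π cos²(nx) dx = π/2; for n ≠ n', ∫_0^π sin(nx)sin(n'x) dx = ∫_0^π cos(nx)cos(n'x) dx = 0; and by product-to-sum, ∫_0^π sin(nx)cos(n'x) dx = ½∫_0^π [sin((n+n')x) + sin((n−n')x)] dx, which is 0 when n+n' is even and 2n/(n²−n'²) when n+n' is odd (it need not vanish on (0, π)).
  u² squared terms: (2)²·∫cos(x)² dx = 4·π/2 = 2*π;  (2)²·∫sin(3x)² dx = 4·π/2 = 2*π.
  u² cross terms: 2·(2)·(2)·∫cos(x)·sin(3x) dx = 8·(0) = 0.
  So ∫_0^π u² dx = 2*π + 2*π + 0 = 4*π.
  (u')² squared terms: (-2)²·∫sin(x)² dx = 4·π/2 = 2*π;  (6)²·∫cos(3x)² dx = 36·π/2 = 18*π.
  (u')² cross terms: 2·(-2)·(6)·∫sin(x)·cos(3x) dx = -24·(0) = 0.
  So ∫_0^π (u')² dx = 2*π + 18*π + 0 = 20*π.
||u||_{H^1}^2 = (4*π) + (20*π) = 24*π.


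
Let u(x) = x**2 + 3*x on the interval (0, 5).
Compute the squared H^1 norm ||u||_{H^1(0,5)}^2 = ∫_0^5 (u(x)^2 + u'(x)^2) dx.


||u||_{H^1}^2 = 13795/6

The H^1 norm (squared) on an interval (0, L) is
  ||u||_{H^1}^2 = ∫_0^L u(x)^2 dx + ∫_0^L u'(x)^2 dx.
Compute u'(x) = 2*x + 3.
Then u(x)^2 = x**4 + 6*x**3 + 9*x**2 and u'(x)^2 = 4*x**2 + 12*x + 9.
Integrate each monomial from 0 to 5 using ∫_0^5 c·x^n dx = c·5^(n+1)/(n+1):
  ∫_0^5 u(x)^2 dx = ∫_0^5 (x^4 + 6*x^3 + 9*x^2) dx. Term by term:
    ∫_0^5 x^4 dx = 625;  ∫_0^5 6*x^3 dx = 1875/2;  ∫_0^5 9*x^2 dx = 375.
  Sum: 625 + 1875/2 + 375 = 3875/2.
  ∫_0^5 u'(x)^2 dx = ∫_0^5 (4*x^2 + 12*x + 9) dx. Term by term:
    ∫_0^5 4*x^2 dx = 500/3;  ∫_0^5 12*x dx = 150;  ∫_0^5 9 dx = 45.
  Sum: 500/3 + 150 + 45 = 1085/3.
Adding: ||u||_{H^1}^2 = 3875/2 + 1085/3 = 13795/6.


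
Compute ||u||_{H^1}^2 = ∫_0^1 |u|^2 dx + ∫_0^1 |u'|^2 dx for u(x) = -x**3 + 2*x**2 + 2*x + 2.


||u||_{H^1}^2 = 2269/105

The H^1 norm (squared) on an interval (0, L) is
  ||u||_{H^1}^2 = ∫_0^L u(x)^2 dx + ∫_0^L u'(x)^2 dx.
Compute u'(x) = -3*x**2 + 4*x + 2.
Then u(x)^2 = x**6 - 4*x**5 + 4*x**3 + 12*x**2 + 8*x + 4 and u'(x)^2 = 9*x**4 - 24*x**3 + 4*x**2 + 16*x + 4.
Integrate each monomial from 0 to 1 using ∫_0^1 c·x^n dx = c·1^(n+1)/(n+1):
  ∫_0^1 u(x)^2 dx = ∫_0^1 (x^6 - 4*x^5 + 4*x^3 + 12*x^2 + 8*x + 4) dx. Term by term:
    ∫_0^1 x^6 dx = 1/7;  ∫_0^1 -4*x^5 dx = -2/3;  ∫_0^1 4*x^3 dx = 1;
    ∫_0^1 12*x^2 dx = 4;  ∫_0^1 8*x dx = 4;  ∫_0^1 4 dx = 4.
  Sum: 1/7 − 2/3 + 1 + 4 + 4 + 4 = 262/21.
  ∫_0^1 u'(x)^2 dx = ∫_0^1 (9*x^4 - 24*x^3 + 4*x^2 + 16*x + 4) dx. Term by term:
    ∫_0^1 9*x^4 dx = 9/5;  ∫_0^1 -24*x^3 dx = -6;  ∫_0^1 4*x^2 dx = 4/3;
    ∫_0^1 16*x dx = 8;  ∫_0^1 4 dx = 4.
  Sum: 9/5 − 6 + 4/3 + 8 + 4 = 137/15.
Adding: ||u||_{H^1}^2 = 262/21 + 137/15 = 2269/105.


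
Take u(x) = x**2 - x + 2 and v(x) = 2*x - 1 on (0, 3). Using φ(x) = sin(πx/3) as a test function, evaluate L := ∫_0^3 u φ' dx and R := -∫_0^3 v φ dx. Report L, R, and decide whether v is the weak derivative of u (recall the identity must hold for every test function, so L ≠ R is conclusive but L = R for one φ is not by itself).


LHS = -12/π, RHS = -12/π. Yes, v = u' weakly.

u(x) = x**2 - x + 2, classical derivative u'(x) = 2*x - 1.
φ(x) = sin(πx/3), so φ'(x) = π*cos(π*x/3)/3.
Note φ(0) = φ(3) = 0, so the boundary term u·φ vanishes.
LHS = ∫_0^3 u(x) φ'(x) dx = ∫_0^3 (π*x^2*cos(π*x/3)/3 - π*x*cos(π*x/3)/3 + 2*π*cos(π*x/3)/3) dx. Term by term:
  ∫_0^3 2*π*cos(π*x/3)/3 dx = 0;  ∫_0^3 -π*x*cos(π*x/3)/3 dx = 6/π;  ∫_0^3 π*x^2*cos(π*x/3)/3 dx = -18/π.
Sum: 0 + 6/π − 18/π = -12/π.
So LHS = -12/π.
∫_0^3 v(x) φ(x) dx = ∫_0^3 (2*x*sin(π*x/3) - sin(π*x/3)) dx. Term by term:
  ∫_0^3 -sin(π*x/3) dx = -6/π;  ∫_0^3 2*x*sin(π*x/3) dx = 18/π.
Sum: -6/π + 18/π = 12/π.
So RHS = -∫_0^3 v(x) φ(x) dx = -12/π.
LHS = RHS, so the identity holds for this test φ.
Moreover u is smooth here and v(x) = u'(x) = 2*x - 1 pointwise, so the identity holds for every test function. Hence v is the weak derivative of u.


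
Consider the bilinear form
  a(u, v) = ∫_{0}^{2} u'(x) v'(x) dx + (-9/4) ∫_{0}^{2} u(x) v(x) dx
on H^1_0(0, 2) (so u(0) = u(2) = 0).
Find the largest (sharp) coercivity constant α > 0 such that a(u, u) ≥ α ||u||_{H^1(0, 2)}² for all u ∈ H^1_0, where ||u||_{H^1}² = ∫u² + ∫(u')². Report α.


α = (-9 + π^2)/(4 + π^2)

Coercivity of a(·,·) on H^1_0(0, 2) means a(u, u) ≥ α ||u||_{H^1}² for every u ∈ H^1_0.
The interval has length L = 2, and Poincaré/coercivity depend only on L. Here a(u, u) = ∫(u')² + (-9/4)·∫u².
Here c = -9/4 < 0 with |c| < (π/L)² = π^2/4, so coercivity still holds. The condition a(u,u) ≥ α||u||_{H^1}² reads (1−α)∫(u')² ≥ (α−c)∫u². Any admissible α is ≤ 1 (rapidly oscillating u have ∫u²/∫(u')² → 0), and α = 1 would force 0 ≥ (1−c)∫u², impossible since c < 1; so 1−α > 0. By the sharp Poincaré inequality on H^1_0 of an interval of length L, ∫(u')² ≥ (π/L)²∫u² with equality for the first sine mode sin(π(x−x₀)/L) (x₀ the left endpoint), so the inequality holds for all u iff (1−α)(π/L)² ≥ α − c, i.e. α ≤ ((π/L)² + c)/((π/L)² + 1) = (1 + c(L/π)²)/(1 + (L/π)²). (Direct route, valid since c ≤ 0: Poincaré gives c∫u² ≥ c(L/π)²∫(u')², so a(u,u) ≥ (1 + c(L/π)²)∫(u')², while ||u||_{H^1}² ≤ (1 + (L/π)²)∫(u')²; dividing yields the same α.) With (π/L)² = π^2/4 and c = -9/4, the largest admissible constant is α = ((π/L)² + c)/((π/L)² + 1).
Simplifying, α = (-9 + π^2)/(4 + π^2).


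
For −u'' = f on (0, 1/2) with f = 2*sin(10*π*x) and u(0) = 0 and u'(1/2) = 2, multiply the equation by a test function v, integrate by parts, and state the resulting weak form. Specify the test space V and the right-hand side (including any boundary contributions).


V = {v ∈ H^1(0, 1/2) : v(0) = 0} (test functions vanish at x = 0 where u is specified); weak form: ∫_0^1/2 u'v' dx = ∫_0^1/2 (2*sin(10*π*x)) v dx + 2·v(1/2) for all v ∈ V.

Multiply both sides by a test function v and integrate from 0 to 1/2:
  ∫_0^1/2 −u''(x) v(x) dx = ∫_0^1/2 f(x) v(x) dx.
Integrate the LHS by parts once:
  ∫_0^1/2 −u'' v dx = −[u'(x) v(x)]_0^1/2 + ∫_0^1/2 u'(x) v'(x) dx.
Thus ∫_0^1/2 u'(x) v'(x) dx = ∫_0^1/2 f(x) v(x) dx + [u'(x) v(x)]_0^1/2.
Choose V so that boundary terms are either known or forced to vanish.
Mixed BC: u(0) = 0 (Dirichlet) and u'(1/2) = 2 (Neumann). Define V = {v ∈ H^1(0, 1/2) : v(0) = 0}. Then [u' v]_0^1/2 = u'(1/2)·v(1/2) − u'(0)·0 = 2·v(1/2).
Weak formulation: find u (satisfying any essential BC) such that ∫_0^1/2 u'(x) v'(x) dx = ∫_0^1/2 f v dx + 2·v(1/2) for all v ∈ V (Dirichlet at 0 absorbed into V; Neumann datum at x = 1/2 contributes the boundary term).
Substituting f(x) = 2*sin(10*π*x), the right-hand side is ∫_0^1/2 (2*sin(10*π*x)) v dx + 2·v(1/2).


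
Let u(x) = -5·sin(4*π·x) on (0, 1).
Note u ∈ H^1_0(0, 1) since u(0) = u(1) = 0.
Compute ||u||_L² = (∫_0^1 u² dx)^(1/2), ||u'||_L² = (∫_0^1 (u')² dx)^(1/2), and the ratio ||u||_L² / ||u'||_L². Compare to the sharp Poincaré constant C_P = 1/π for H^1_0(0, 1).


||u||_L² / ||u'||_L² = 1/(4*π) < C_P = 1/π.

u(x) = -5·sin(4*π·x), so u'(x) = -20*π*cos(4*π*x).
Writing u(x) = A·sin(kπx/L) with A = -5 and k = 4, use ∫_0^L sin²(kπx/L) dx = L/2 and ∫_0^L cos²(kπx/L) dx = L/2.
u² = 25·sin²(4*π·x) and (u')² = 400*π^2·cos²(4*π·x), and each of sin², cos² integrates to L/2 = 1/2 over (0, 1).
∫_0^1 u² dx = 25/2, so ||u||_L² = 5*sqrt(2)/2.
∫_0^1 (u')² dx = 200*π^2, so ||u'||_L² = 10*sqrt(2)*π.
Ratio ||u||_L² / ||u'||_L² = 1/(4*π).
Sharp Poincaré constant on H^1_0(0, 1) is C_P = L/π = 1/π, achieved by sin(π·x).
This is the k = 4 harmonic; the ratio L/(kπ) is strictly less than C_P = L/π, consistent with the sharp inequality ||u||_L² ≤ C_P ||u'||_L².


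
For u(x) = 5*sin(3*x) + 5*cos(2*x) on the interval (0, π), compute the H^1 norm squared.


||u||_{H^1(0,π)}^2 = 300 + 375*π/2

u'(x) = -10*sin(2*x) + 15*cos(3*x).
Expand u² and (u')² and integrate term by term on (0, π), using: for integers n ≥ 1, ∫_0^π sin²(nx) dx = ∫_0^π cos²(nx) dx = π/2; for n ≠ n', ∫_0^π sin(nx)sin(n'x) dx = ∫_0^π cos(nx)cos(n'x) dx = 0; and by product-to-sum, ∫_0^π sin(nx)cos(n'x) dx = ½∫_0^π [sin((n+n')x) + sin((n−n')x)] dx, which is 0 when n+n' is even and 2n/(n²−n'²) when n+n' is odd (it need not vanish on (0, π)).
  u² squared terms: (5)²·∫cos(2x)² dx = 25·π/2 = 25*π/2;  (5)²·∫sin(3x)² dx = 25·π/2 = 25*π/2.
  u² cross terms: 2·(5)·(5)·∫cos(2x)·sin(3x) dx = 50·(6/5) = 60.
  So ∫_0^π u² dx = 25*π/2 + 25*π/2 + 60 = 60 + 25*π.
  (u')² squared terms: (-10)²·∫sin(2x)² dx = 100·π/2 = 50*π;  (15)²·∫cos(3x)² dx = 225·π/2 = 225*π/2.
  (u')² cross terms: 2·(-10)·(15)·∫sin(2x)·cos(3x) dx = -300·(-4/5) = 240.
  So ∫_0^π (u')² dx = 50*π + 225*π/2 + 240 = 240 + 325*π/2.
||u||_{H^1}^2 = (60 + 25*π) + (240 + 325*π/2) = 300 + 375*π/2.


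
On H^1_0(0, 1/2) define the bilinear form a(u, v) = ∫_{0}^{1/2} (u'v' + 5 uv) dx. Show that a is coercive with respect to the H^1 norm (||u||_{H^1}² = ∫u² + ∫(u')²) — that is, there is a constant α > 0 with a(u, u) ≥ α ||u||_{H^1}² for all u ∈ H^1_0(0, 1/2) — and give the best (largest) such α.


α = 1

Coercivity of a(·,·) on H^1_0(0, 1/2) means a(u, u) ≥ α ||u||_{H^1}² for every u ∈ H^1_0.
The interval has length L = 1/2, and Poincaré/coercivity depend only on L. Here a(u, u) = ∫(u')² + (5)·∫u².
Here c = 5 ≥ 1, so a(u,u) = ∫(u')² + c∫u² ≥ ∫(u')² + ∫u² = ||u||_{H^1}², i.e. α = 1 works. No larger α is possible: a(u,u) ≥ α||u||_{H^1}² means (1−α)∫(u')² ≥ (α−c)∫u², and for the modes u_n = sin(nπ(x−x₀)/L) (x₀ the left endpoint) one has ∫u_n²/∫(u_n')² = (L/(nπ))² → 0, so a(u_n,u_n)/||u_n||_{H^1}² → 1. Hence the optimal constant is α = 1.
Therefore α = 1.


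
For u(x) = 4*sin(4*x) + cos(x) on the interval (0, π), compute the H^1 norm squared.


||u||_{H^1(0,π)}^2 = 128/15 + 137*π

u'(x) = -sin(x) + 16*cos(4*x).
Expand u² and (u')² and integrate term by term on (0, π), using: for integers n ≥ 1, ∫_0^π sin²(nx) dx = ∫_0^π cos²(nx) dx = π/2; for n ≠ n', ∫_0^π sin(nx)sin(n'x) dx = ∫_0^π cos(nx)cos(n'x) dx = 0; and by product-to-sum, ∫_0^π sin(nx)cos(n'x) dx = ½∫_0^π [sin((n+n')x) + sin((n−n')x)] dx, which is 0 when n+n' is even and 2n/(n²−n'²) when n+n' is odd (it need not vanish on (0, π)).
  u² squared terms: (4)²·∫sin(4x)² dx = 16·π/2 = 8*π;  (1)²·∫cos(x)² dx = 1·π/2 = π/2.
  u² cross terms: 2·(4)·(1)·∫sin(4x)·cos(x) dx = 8·(8/15) = 64/15.
  So ∫_0^π u² dx = 8*π + π/2 + 64/15 = 64/15 + 17*π/2.
  (u')² squared terms: (-1)²·∫sin(x)² dx = 1·π/2 = π/2;  (16)²·∫cos(4x)² dx = 256·π/2 = 128*π.
  (u')² cross terms: 2·(-1)·(16)·∫sin(x)·cos(4x) dx = -32·(-2/15) = 64/15.
  So ∫_0^π (u')² dx = π/2 + 128*π + 64/15 = 64/15 + 257*π/2.
||u||_{H^1}^2 = (64/15 + 17*π/2) + (64/15 + 257*π/2) = 128/15 + 137*π.


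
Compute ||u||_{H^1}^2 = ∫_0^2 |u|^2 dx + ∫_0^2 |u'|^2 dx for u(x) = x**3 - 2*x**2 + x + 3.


||u||_{H^1}^2 = 608/21

The H^1 norm (squared) on an interval (0, L) is
  ||u||_{H^1}^2 = ∫_0^L u(x)^2 dx + ∫_0^L u'(x)^2 dx.
Compute u'(x) = 3*x**2 - 4*x + 1.
Then u(x)^2 = x**6 - 4*x**5 + 6*x**4 + 2*x**3 - 11*x**2 + 6*x + 9 and u'(x)^2 = 9*x**4 - 24*x**3 + 22*x**2 - 8*x + 1.
Integrate each monomial from 0 to 2 using ∫_0^2 c·x^n dx = c·2^(n+1)/(n+1):
  ∫_0^2 u(x)^2 dx = ∫_0^2 (x^6 - 4*x^5 + 6*x^4 + 2*x^3 - 11*x^2 + 6*x + 9) dx. Term by term:
    ∫_0^2 x^6 dx = 128/7;  ∫_0^2 -4*x^5 dx = -128/3;  ∫_0^2 6*x^4 dx = 192/5;
    ∫_0^2 2*x^3 dx = 8;  ∫_0^2 -11*x^2 dx = -88/3;  ∫_0^2 6*x dx = 12;
    ∫_0^2 9 dx = 18.
  Sum: 128/7 − 128/3 + 192/5 + 8 − 88/3 + 12 + 18 = 794/35.
  ∫_0^2 u'(x)^2 dx = ∫_0^2 (9*x^4 - 24*x^3 + 22*x^2 - 8*x + 1) dx. Term by term:
    ∫_0^2 9*x^4 dx = 288/5;  ∫_0^2 -24*x^3 dx = -96;  ∫_0^2 22*x^2 dx = 176/3;
    ∫_0^2 -8*x dx = -16;  ∫_0^2 1 dx = 2.
  Sum: 288/5 − 96 + 176/3 − 16 + 2 = 94/15.
Adding: ||u||_{H^1}^2 = 794/35 + 94/15 = 608/21.


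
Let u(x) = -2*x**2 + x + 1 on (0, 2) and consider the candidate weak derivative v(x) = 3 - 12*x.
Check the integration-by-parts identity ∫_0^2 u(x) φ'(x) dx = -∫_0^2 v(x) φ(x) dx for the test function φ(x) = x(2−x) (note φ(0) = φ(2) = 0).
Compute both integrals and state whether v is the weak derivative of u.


LHS = 4, RHS = 12. No, v is not the weak derivative of u.

u(x) = -2*x**2 + x + 1, classical derivative u'(x) = 1 - 4*x.
φ(x) = x(2−x), so φ'(x) = 2 - 2*x.
Note φ(0) = φ(2) = 0, so the boundary term u·φ vanishes.
LHS = ∫_0^2 u(x) φ'(x) dx = ∫_0^2 (4*x^3 - 6*x^2 + 2) dx. Term by term:
  ∫_0^2 4*x^3 dx = 16;  ∫_0^2 -6*x^2 dx = -16;  ∫_0^2 2 dx = 4.
Sum: 16 − 16 + 4 = 4.
So LHS = 4.
∫_0^2 v(x) φ(x) dx = ∫_0^2 (12*x^3 - 27*x^2 + 6*x) dx. Term by term:
  ∫_0^2 12*x^3 dx = 48;  ∫_0^2 -27*x^2 dx = -72;  ∫_0^2 6*x dx = 12.
Sum: 48 − 72 + 12 = -12.
So RHS = -∫_0^2 v(x) φ(x) dx = 12.
LHS − RHS = -8 ≠ 0, so the identity fails.
(For a valid weak derivative the identity must hold for EVERY test function, in particular this one. The failure shows v is NOT the weak derivative of u.)
Correct weak derivative would be u'(x) = 1 - 4*x.


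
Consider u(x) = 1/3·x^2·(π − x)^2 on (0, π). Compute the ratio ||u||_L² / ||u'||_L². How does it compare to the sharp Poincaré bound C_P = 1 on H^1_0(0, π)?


||u||_L² / ||u'||_L² = sqrt(3)*π/6 < C_P = 1.

u(x) = 1/3·x^2·(π − x)^2, so u'(x) = 2*x*(x - π)*(2*x - π)/3.
u(x) = 1/3·x^2·(π − x)^2 vanishes at x = 0 and x = π, so u ∈ H^1_0(0, π). Differentiate via the product rule and integrate the resulting polynomials term by term.
  ∫_0^π u² dx = ∫_0^π (x^8/9 - 4*π*x^7/9 + 2*π^2*x^6/3 - 4*π^3*x^5/9 + π^4*x^4/9) dx. Term by term:
    ∫_0^π x^8/9 dx = π^9/81;  ∫_0^π -4*π*x^7/9 dx = -π^9/18;  ∫_0^π 2*π^2*x^6/3 dx = 2*π^9/21;
    ∫_0^π -4*π^3*x^5/9 dx = -2*π^9/27;  ∫_0^π π^4*x^4/9 dx = π^9/45.
  Sum: π^9/81 − π^9/18 + 2*π^9/21 − 2*π^9/27 + π^9/45 = π^9/5670.
  ∫_0^π (u')² dx = ∫_0^π (16*x^6/9 - 16*π*x^5/3 + 52*π^2*x^4/9 - 8*π^3*x^3/3 + 4*π^4*x^2/9) dx. Term by term:
    ∫_0^π 16*x^6/9 dx = 16*π^7/63;  ∫_0^π -16*π*x^5/3 dx = -8*π^7/9;  ∫_0^π 52*π^2*x^4/9 dx = 52*π^7/45;
    ∫_0^π -8*π^3*x^3/3 dx = -2*π^7/3;  ∫_0^π 4*π^4*x^2/9 dx = 4*π^7/27.
  Sum: 16*π^7/63 − 8*π^7/9 + 52*π^7/45 − 2*π^7/3 + 4*π^7/27 = 2*π^7/945.
∫_0^π u² dx = π^9/5670, so ||u||_L² = sqrt(70)*π^(9/2)/630.
∫_0^π (u')² dx = 2*π^7/945, so ||u'||_L² = sqrt(210)*π^(7/2)/315.
Ratio ||u||_L² / ||u'||_L² = sqrt(3)*π/6.
Sharp Poincaré constant on H^1_0(0, π) is C_P = L/π = 1, achieved by sin(x).
A polynomial bump cannot attain the sharp Poincaré constant (only the first sine eigenfunction does), so the ratio is strictly less than C_P, consistent with ||u||_L² ≤ C_P ||u'||_L².


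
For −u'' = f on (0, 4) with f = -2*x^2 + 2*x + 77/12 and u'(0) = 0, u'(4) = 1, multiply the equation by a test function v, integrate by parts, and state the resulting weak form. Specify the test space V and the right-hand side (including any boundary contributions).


V = H^1(0, 4) (v unrestricted at boundary; u is determined up to an additive constant); weak form: ∫_0^4 u'v' dx = ∫_0^4 (-2*x^2 + 2*x + 77/12) v dx + v(4) for all v ∈ V.

Multiply both sides by a test function v and integrate from 0 to 4:
  ∫_0^4 −u''(x) v(x) dx = ∫_0^4 f(x) v(x) dx.
Integrate the LHS by parts once:
  ∫_0^4 −u'' v dx = −[u'(x) v(x)]_0^4 + ∫_0^4 u'(x) v'(x) dx.
Thus ∫_0^4 u'(x) v'(x) dx = ∫_0^4 f(x) v(x) dx + [u'(x) v(x)]_0^4.
Choose V so that boundary terms are either known or forced to vanish.
u has inhomogeneous Neumann u'(0) = 0, u'(4) = 1. [u' v]_0^4 = (1)·v(4) − (0)·v(0) = v(4). Take V = H^1(0, 4); boundary term becomes part of RHS.
Weak formulation: find u (satisfying any essential BC) such that ∫_0^4 u'(x) v'(x) dx = ∫_0^4 f v dx + v(4) for all v ∈ V (Neumann data are natural BCs: they enter the RHS as boundary terms).
Substituting f(x) = -2*x^2 + 2*x + 77/12, the right-hand side is ∫_0^4 (-2*x^2 + 2*x + 77/12) v dx + v(4).
Compatibility check (pure Neumann): taking v ≡ 1 ∈ V gives 0 = ∫_0^4 f dx + (1) − (0), i.e. ∫_0^4 f dx must equal u'(0) − u'(4) = -1. Indeed ∫_0^4 (-2*x^2 + 2*x + 77/12) dx = -1, so the data are compatible. The solution is then unique only up to an additive constant (fix it e.g. by requiring ∫_0^4 u dx = 0).


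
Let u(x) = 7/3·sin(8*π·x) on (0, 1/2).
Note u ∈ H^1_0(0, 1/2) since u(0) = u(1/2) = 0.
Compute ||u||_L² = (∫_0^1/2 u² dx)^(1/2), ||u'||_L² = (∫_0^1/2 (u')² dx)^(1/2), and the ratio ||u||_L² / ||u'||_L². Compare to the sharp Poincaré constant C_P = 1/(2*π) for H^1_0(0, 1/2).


||u||_L² / ||u'||_L² = 1/(8*π) < C_P = 1/(2*π).

u(x) = 7/3·sin(8*π·x), so u'(x) = 56*π*cos(8*π*x)/3.
Writing u(x) = A·sin(kπx/L) with A = 7/3 and k = 4, use ∫_0^L sin²(kπx/L) dx = L/2 and ∫_0^L cos²(kπx/L) dx = L/2.
u² = 49/9·sin²(8*π·x) and (u')² = 3136*π^2/9·cos²(8*π·x), and each of sin², cos² integrates to L/2 = 1/4 over (0, 1/2).
∫_0^1/2 u² dx = 49/36, so ||u||_L² = 7/6.
∫_0^1/2 (u')² dx = 784*π^2/9, so ||u'||_L² = 28*π/3.
Ratio ||u||_L² / ||u'||_L² = 1/(8*π).
Sharp Poincaré constant on H^1_0(0, 1/2) is C_P = L/π = 1/(2*π), achieved by sin(2*π·x).
This is the k = 4 harmonic; the ratio L/(kπ) is strictly less than C_P = L/π, consistent with the sharp inequality ||u||_L² ≤ C_P ||u'||_L².


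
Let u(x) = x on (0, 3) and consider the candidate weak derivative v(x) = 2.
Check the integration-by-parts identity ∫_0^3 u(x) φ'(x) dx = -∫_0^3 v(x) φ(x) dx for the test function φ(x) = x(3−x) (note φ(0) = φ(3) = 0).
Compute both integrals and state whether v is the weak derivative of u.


LHS = -9/2, RHS = -9. No, v is not the weak derivative of u.

u(x) = x, classical derivative u'(x) = 1.
φ(x) = x(3−x), so φ'(x) = 3 - 2*x.
Note φ(0) = φ(3) = 0, so the boundary term u·φ vanishes.
LHS = ∫_0^3 u(x) φ'(x) dx = ∫_0^3 (-2*x^2 + 3*x) dx. Term by term:
  ∫_0^3 -2*x^2 dx = -18;  ∫_0^3 3*x dx = 27/2.
Sum: -18 + 27/2 = -9/2.
So LHS = -9/2.
∫_0^3 v(x) φ(x) dx = ∫_0^3 (-2*x^2 + 6*x) dx. Term by term:
  ∫_0^3 -2*x^2 dx = -18;  ∫_0^3 6*x dx = 27.
Sum: -18 + 27 = 9.
So RHS = -∫_0^3 v(x) φ(x) dx = -9.
LHS − RHS = 9/2 ≠ 0, so the identity fails.
(For a valid weak derivative the identity must hold for EVERY test function, in particular this one. The failure shows v is NOT the weak derivative of u.)
Correct weak derivative would be u'(x) = 1.


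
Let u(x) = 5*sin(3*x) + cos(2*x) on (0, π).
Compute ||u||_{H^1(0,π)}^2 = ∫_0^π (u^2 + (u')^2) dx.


||u||_{H^1(0,π)}^2 = 60 + 255*π/2

u'(x) = -2*sin(2*x) + 15*cos(3*x).
Expand u² and (u')² and integrate term by term on (0, π), using: for integers n ≥ 1, ∫_0^π sin²(nx) dx = ∫_0^π cos²(nx) dx = π/2; for n ≠ n', ∫_0^π sin(nx)sin(n'x) dx = ∫_0^π cos(nx)cos(n'x) dx = 0; and by product-to-sum, ∫_0^π sin(nx)cos(n'x) dx = ½∫_0^π [sin((n+n')x) + sin((n−n')x)] dx, which is 0 when n+n' is even and 2n/(n²−n'²) when n+n' is odd (it need not vanish on (0, π)).
  u² squared terms: (5)²·∫sin(3x)² dx = 25·π/2 = 25*π/2;  (1)²·∫cos(2x)² dx = 1·π/2 = π/2.
  u² cross terms: 2·(5)·(1)·∫sin(3x)·cos(2x) dx = 10·(6/5) = 12.
  So ∫_0^π u² dx = 25*π/2 + π/2 + 12 = 12 + 13*π.
  (u')² squared terms: (-2)²·∫sin(2x)² dx = 4·π/2 = 2*π;  (15)²·∫cos(3x)² dx = 225·π/2 = 225*π/2.
  (u')² cross terms: 2·(-2)·(15)·∫sin(2x)·cos(3x) dx = -60·(-4/5) = 48.
  So ∫_0^π (u')² dx = 2*π + 225*π/2 + 48 = 48 + 229*π/2.
||u||_{H^1}^2 = (12 + 13*π) + (48 + 229*π/2) = 60 + 255*π/2.


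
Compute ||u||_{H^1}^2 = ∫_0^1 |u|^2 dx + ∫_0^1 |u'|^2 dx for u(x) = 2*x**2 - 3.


||u||_{H^1}^2 = 167/15

The H^1 norm (squared) on an interval (0, L) is
  ||u||_{H^1}^2 = ∫_0^L u(x)^2 dx + ∫_0^L u'(x)^2 dx.
Compute u'(x) = 4*x.
Then u(x)^2 = 4*x**4 - 12*x**2 + 9 and u'(x)^2 = 16*x**2.
Integrate each monomial from 0 to 1 using ∫_0^1 c·x^n dx = c·1^(n+1)/(n+1):
  ∫_0^1 u(x)^2 dx = ∫_0^1 (4*x^4 - 12*x^2 + 9) dx. Term by term:
    ∫_0^1 4*x^4 dx = 4/5;  ∫_0^1 -12*x^2 dx = -4;  ∫_0^1 9 dx = 9.
  Sum: 4/5 − 4 + 9 = 29/5.
  ∫_0^1 u'(x)^2 dx = ∫_0^1 (16*x^2) dx. Term by term:
    ∫_0^1 16*x^2 dx = 16/3.
Adding: ||u||_{H^1}^2 = 29/5 + 16/3 = 167/15.


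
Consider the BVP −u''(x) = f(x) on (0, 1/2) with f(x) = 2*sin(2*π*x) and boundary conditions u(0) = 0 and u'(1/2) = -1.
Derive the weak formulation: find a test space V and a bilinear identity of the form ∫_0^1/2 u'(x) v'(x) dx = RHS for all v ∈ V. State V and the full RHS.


V = {v ∈ H^1(0, 1/2) : v(0) = 0} (test functions vanish at x = 0 where u is specified); weak form: ∫_0^1/2 u'v' dx = ∫_0^1/2 (2*sin(2*π*x)) v dx − v(1/2) for all v ∈ V.

Multiply both sides by a test function v and integrate from 0 to 1/2:
  ∫_0^1/2 −u''(x) v(x) dx = ∫_0^1/2 f(x) v(x) dx.
Integrate the LHS by parts once:
  ∫_0^1/2 −u'' v dx = −[u'(x) v(x)]_0^1/2 + ∫_0^1/2 u'(x) v'(x) dx.
Thus ∫_0^1/2 u'(x) v'(x) dx = ∫_0^1/2 f(x) v(x) dx + [u'(x) v(x)]_0^1/2.
Choose V so that boundary terms are either known or forced to vanish.
Mixed BC: u(0) = 0 (Dirichlet) and u'(1/2) = -1 (Neumann). Define V = {v ∈ H^1(0, 1/2) : v(0) = 0}. Then [u' v]_0^1/2 = u'(1/2)·v(1/2) − u'(0)·0 = − v(1/2).
Weak formulation: find u (satisfying any essential BC) such that ∫_0^1/2 u'(x) v'(x) dx = ∫_0^1/2 f v dx − v(1/2) for all v ∈ V (Dirichlet at 0 absorbed into V; Neumann datum at x = 1/2 contributes the boundary term).
Substituting f(x) = 2*sin(2*π*x), the right-hand side is ∫_0^1/2 (2*sin(2*π*x)) v dx − v(1/2).


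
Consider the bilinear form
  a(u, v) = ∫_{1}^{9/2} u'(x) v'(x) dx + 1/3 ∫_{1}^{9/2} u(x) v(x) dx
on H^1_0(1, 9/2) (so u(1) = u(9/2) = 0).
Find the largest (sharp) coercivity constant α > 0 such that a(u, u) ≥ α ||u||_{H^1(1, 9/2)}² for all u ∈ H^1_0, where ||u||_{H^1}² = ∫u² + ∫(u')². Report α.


α = (49 + 12*π^2)/(3*(4*π^2 + 49))

Coercivity of a(·,·) on H^1_0(1, 9/2) means a(u, u) ≥ α ||u||_{H^1}² for every u ∈ H^1_0.
The interval has length L = 7/2, and Poincaré/coercivity depend only on L. Here a(u, u) = ∫(u')² + (1/3)·∫u².
Here 0 < c = 1/3 < 1. The condition a(u,u) ≥ α||u||_{H^1}² reads (1−α)∫(u')² ≥ (α−c)∫u². Any admissible α is ≤ 1 (rapidly oscillating u have ∫u²/∫(u')² → 0), and α = 1 would force 0 ≥ (1−c)∫u², impossible since c < 1; so 1−α > 0. By the sharp Poincaré inequality on H^1_0 of an interval of length L, ∫(u')² ≥ (π/L)²∫u² with equality for the first sine mode sin(π(x−x₀)/L) (x₀ the left endpoint), so the inequality holds for all u iff (1−α)(π/L)² ≥ α − c, i.e. α ≤ ((π/L)² + c)/((π/L)² + 1) = (1 + c(L/π)²)/(1 + (L/π)²). With (π/L)² = 4*π^2/49 and c = 1/3, the largest admissible constant is α = ((π/L)² + c)/((π/L)² + 1).
Simplifying, α = (49 + 12*π^2)/(3*(4*π^2 + 49)).


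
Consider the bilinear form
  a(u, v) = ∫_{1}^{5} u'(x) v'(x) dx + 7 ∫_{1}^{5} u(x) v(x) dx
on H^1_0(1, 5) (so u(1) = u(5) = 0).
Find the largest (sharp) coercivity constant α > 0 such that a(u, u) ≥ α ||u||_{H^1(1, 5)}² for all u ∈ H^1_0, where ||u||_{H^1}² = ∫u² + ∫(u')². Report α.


α = 1

Coercivity of a(·,·) on H^1_0(1, 5) means a(u, u) ≥ α ||u||_{H^1}² for every u ∈ H^1_0.
The interval has length L = 4, and Poincaré/coercivity depend only on L. Here a(u, u) = ∫(u')² + (7)·∫u².
Here c = 7 ≥ 1, so a(u,u) = ∫(u')² + c∫u² ≥ ∫(u')² + ∫u² = ||u||_{H^1}², i.e. α = 1 works. No larger α is possible: a(u,u) ≥ α||u||_{H^1}² means (1−α)∫(u')² ≥ (α−c)∫u², and for the modes u_n = sin(nπ(x−x₀)/L) (x₀ the left endpoint) one has ∫u_n²/∫(u_n')² = (L/(nπ))² → 0, so a(u_n,u_n)/||u_n||_{H^1}² → 1. Hence the optimal constant is α = 1.
Therefore α = 1.
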